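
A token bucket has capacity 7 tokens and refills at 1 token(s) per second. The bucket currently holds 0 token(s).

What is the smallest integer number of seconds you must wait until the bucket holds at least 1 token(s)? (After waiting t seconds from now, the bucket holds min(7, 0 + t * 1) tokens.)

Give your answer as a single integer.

Need 0 + t * 1 >= 1, so t >= 1/1.
Smallest integer t = ceil(1/1) = 1.

Answer: 1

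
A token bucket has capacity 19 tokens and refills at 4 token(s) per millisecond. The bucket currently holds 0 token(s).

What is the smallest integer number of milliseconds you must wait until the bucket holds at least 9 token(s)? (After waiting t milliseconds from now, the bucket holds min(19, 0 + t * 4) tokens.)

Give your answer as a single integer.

Need 0 + t * 4 >= 9, so t >= 9/4.
Smallest integer t = ceil(9/4) = 3.

Answer: 3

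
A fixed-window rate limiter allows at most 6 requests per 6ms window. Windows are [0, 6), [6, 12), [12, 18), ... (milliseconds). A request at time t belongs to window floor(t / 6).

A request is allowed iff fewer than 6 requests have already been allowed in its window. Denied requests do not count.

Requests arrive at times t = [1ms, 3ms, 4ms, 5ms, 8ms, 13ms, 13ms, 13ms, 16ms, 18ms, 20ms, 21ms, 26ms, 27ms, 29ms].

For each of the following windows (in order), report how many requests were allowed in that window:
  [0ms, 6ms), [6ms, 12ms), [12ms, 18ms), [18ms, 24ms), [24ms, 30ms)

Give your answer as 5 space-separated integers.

Processing requests:
  req#1 t=1ms (window 0): ALLOW
  req#2 t=3ms (window 0): ALLOW
  req#3 t=4ms (window 0): ALLOW
  req#4 t=5ms (window 0): ALLOW
  req#5 t=8ms (window 1): ALLOW
  req#6 t=13ms (window 2): ALLOW
  req#7 t=13ms (window 2): ALLOW
  req#8 t=13ms (window 2): ALLOW
  req#9 t=16ms (window 2): ALLOW
  req#10 t=18ms (window 3): ALLOW
  req#11 t=20ms (window 3): ALLOW
  req#12 t=21ms (window 3): ALLOW
  req#13 t=26ms (window 4): ALLOW
  req#14 t=27ms (window 4): ALLOW
  req#15 t=29ms (window 4): ALLOW

Allowed counts by window: 4 1 4 3 3

Answer: 4 1 4 3 3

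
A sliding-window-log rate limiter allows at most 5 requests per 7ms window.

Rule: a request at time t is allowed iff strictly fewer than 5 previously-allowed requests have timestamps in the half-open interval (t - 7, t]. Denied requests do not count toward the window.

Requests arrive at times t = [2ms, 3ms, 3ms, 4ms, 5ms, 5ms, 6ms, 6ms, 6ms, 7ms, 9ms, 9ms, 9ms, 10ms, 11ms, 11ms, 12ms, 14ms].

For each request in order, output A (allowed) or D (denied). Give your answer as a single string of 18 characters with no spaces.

Answer: AAAAADDDDDADDAAAAD

Derivation:
Tracking allowed requests in the window:
  req#1 t=2ms: ALLOW
  req#2 t=3ms: ALLOW
  req#3 t=3ms: ALLOW
  req#4 t=4ms: ALLOW
  req#5 t=5ms: ALLOW
  req#6 t=5ms: DENY
  req#7 t=6ms: DENY
  req#8 t=6ms: DENY
  req#9 t=6ms: DENY
  req#10 t=7ms: DENY
  req#11 t=9ms: ALLOW
  req#12 t=9ms: DENY
  req#13 t=9ms: DENY
  req#14 t=10ms: ALLOW
  req#15 t=11ms: ALLOW
  req#16 t=11ms: ALLOW
  req#17 t=12ms: ALLOW
  req#18 t=14ms: DENY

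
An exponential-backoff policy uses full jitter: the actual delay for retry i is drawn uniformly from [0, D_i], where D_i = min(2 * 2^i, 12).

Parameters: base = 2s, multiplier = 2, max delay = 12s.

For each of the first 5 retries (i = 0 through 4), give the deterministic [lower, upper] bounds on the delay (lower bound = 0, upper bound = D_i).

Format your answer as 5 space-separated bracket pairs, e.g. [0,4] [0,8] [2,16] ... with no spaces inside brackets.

Computing bounds per retry:
  i=0: D_i=min(2*2^0,12)=2, bounds=[0,2]
  i=1: D_i=min(2*2^1,12)=4, bounds=[0,4]
  i=2: D_i=min(2*2^2,12)=8, bounds=[0,8]
  i=3: D_i=min(2*2^3,12)=12, bounds=[0,12]
  i=4: D_i=min(2*2^4,12)=12, bounds=[0,12]

Answer: [0,2] [0,4] [0,8] [0,12] [0,12]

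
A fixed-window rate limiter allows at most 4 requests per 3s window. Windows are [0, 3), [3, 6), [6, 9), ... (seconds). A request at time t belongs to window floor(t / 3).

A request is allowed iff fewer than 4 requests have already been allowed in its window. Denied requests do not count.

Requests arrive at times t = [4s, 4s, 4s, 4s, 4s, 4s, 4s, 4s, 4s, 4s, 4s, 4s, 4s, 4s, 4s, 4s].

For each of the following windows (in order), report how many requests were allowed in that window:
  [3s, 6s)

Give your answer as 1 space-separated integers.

Answer: 4

Derivation:
Processing requests:
  req#1 t=4s (window 1): ALLOW
  req#2 t=4s (window 1): ALLOW
  req#3 t=4s (window 1): ALLOW
  req#4 t=4s (window 1): ALLOW
  req#5 t=4s (window 1): DENY
  req#6 t=4s (window 1): DENY
  req#7 t=4s (window 1): DENY
  req#8 t=4s (window 1): DENY
  req#9 t=4s (window 1): DENY
  req#10 t=4s (window 1): DENY
  req#11 t=4s (window 1): DENY
  req#12 t=4s (window 1): DENY
  req#13 t=4s (window 1): DENY
  req#14 t=4s (window 1): DENY
  req#15 t=4s (window 1): DENY
  req#16 t=4s (window 1): DENY

Allowed counts by window: 4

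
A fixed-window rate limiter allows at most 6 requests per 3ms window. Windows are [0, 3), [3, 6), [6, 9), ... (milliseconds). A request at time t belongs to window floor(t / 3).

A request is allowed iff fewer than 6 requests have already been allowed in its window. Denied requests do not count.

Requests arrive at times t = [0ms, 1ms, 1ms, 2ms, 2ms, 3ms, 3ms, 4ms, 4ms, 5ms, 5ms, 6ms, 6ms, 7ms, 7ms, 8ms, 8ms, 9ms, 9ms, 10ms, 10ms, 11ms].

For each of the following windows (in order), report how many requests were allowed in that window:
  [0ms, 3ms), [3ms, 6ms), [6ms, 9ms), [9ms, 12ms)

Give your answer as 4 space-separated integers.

Answer: 5 6 6 5

Derivation:
Processing requests:
  req#1 t=0ms (window 0): ALLOW
  req#2 t=1ms (window 0): ALLOW
  req#3 t=1ms (window 0): ALLOW
  req#4 t=2ms (window 0): ALLOW
  req#5 t=2ms (window 0): ALLOW
  req#6 t=3ms (window 1): ALLOW
  req#7 t=3ms (window 1): ALLOW
  req#8 t=4ms (window 1): ALLOW
  req#9 t=4ms (window 1): ALLOW
  req#10 t=5ms (window 1): ALLOW
  req#11 t=5ms (window 1): ALLOW
  req#12 t=6ms (window 2): ALLOW
  req#13 t=6ms (window 2): ALLOW
  req#14 t=7ms (window 2): ALLOW
  req#15 t=7ms (window 2): ALLOW
  req#16 t=8ms (window 2): ALLOW
  req#17 t=8ms (window 2): ALLOW
  req#18 t=9ms (window 3): ALLOW
  req#19 t=9ms (window 3): ALLOW
  req#20 t=10ms (window 3): ALLOW
  req#21 t=10ms (window 3): ALLOW
  req#22 t=11ms (window 3): ALLOW

Allowed counts by window: 5 6 6 5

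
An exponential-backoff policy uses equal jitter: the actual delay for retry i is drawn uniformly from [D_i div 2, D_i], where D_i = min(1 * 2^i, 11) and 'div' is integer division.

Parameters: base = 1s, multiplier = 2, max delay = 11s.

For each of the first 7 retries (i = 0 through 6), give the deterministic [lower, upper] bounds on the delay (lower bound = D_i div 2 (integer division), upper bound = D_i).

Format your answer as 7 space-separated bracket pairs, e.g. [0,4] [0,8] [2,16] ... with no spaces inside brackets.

Computing bounds per retry:
  i=0: D_i=min(1*2^0,11)=1, bounds=[0,1]
  i=1: D_i=min(1*2^1,11)=2, bounds=[1,2]
  i=2: D_i=min(1*2^2,11)=4, bounds=[2,4]
  i=3: D_i=min(1*2^3,11)=8, bounds=[4,8]
  i=4: D_i=min(1*2^4,11)=11, bounds=[5,11]
  i=5: D_i=min(1*2^5,11)=11, bounds=[5,11]
  i=6: D_i=min(1*2^6,11)=11, bounds=[5,11]

Answer: [0,1] [1,2] [2,4] [4,8] [5,11] [5,11] [5,11]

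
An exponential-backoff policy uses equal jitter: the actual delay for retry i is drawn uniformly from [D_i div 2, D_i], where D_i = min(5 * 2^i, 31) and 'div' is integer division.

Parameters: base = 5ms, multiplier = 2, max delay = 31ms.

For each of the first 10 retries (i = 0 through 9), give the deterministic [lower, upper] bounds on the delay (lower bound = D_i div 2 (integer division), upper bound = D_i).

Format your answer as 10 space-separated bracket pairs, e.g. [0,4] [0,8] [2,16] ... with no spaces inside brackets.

Computing bounds per retry:
  i=0: D_i=min(5*2^0,31)=5, bounds=[2,5]
  i=1: D_i=min(5*2^1,31)=10, bounds=[5,10]
  i=2: D_i=min(5*2^2,31)=20, bounds=[10,20]
  i=3: D_i=min(5*2^3,31)=31, bounds=[15,31]
  i=4: D_i=min(5*2^4,31)=31, bounds=[15,31]
  i=5: D_i=min(5*2^5,31)=31, bounds=[15,31]
  i=6: D_i=min(5*2^6,31)=31, bounds=[15,31]
  i=7: D_i=min(5*2^7,31)=31, bounds=[15,31]
  i=8: D_i=min(5*2^8,31)=31, bounds=[15,31]
  i=9: D_i=min(5*2^9,31)=31, bounds=[15,31]

Answer: [2,5] [5,10] [10,20] [15,31] [15,31] [15,31] [15,31] [15,31] [15,31] [15,31]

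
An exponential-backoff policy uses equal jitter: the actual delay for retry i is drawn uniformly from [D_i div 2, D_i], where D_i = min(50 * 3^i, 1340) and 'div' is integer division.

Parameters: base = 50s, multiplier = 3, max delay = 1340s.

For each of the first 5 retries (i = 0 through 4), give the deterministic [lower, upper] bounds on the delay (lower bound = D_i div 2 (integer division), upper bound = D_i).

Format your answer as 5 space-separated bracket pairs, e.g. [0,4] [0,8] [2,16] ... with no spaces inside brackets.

Computing bounds per retry:
  i=0: D_i=min(50*3^0,1340)=50, bounds=[25,50]
  i=1: D_i=min(50*3^1,1340)=150, bounds=[75,150]
  i=2: D_i=min(50*3^2,1340)=450, bounds=[225,450]
  i=3: D_i=min(50*3^3,1340)=1340, bounds=[670,1340]
  i=4: D_i=min(50*3^4,1340)=1340, bounds=[670,1340]

Answer: [25,50] [75,150] [225,450] [670,1340] [670,1340]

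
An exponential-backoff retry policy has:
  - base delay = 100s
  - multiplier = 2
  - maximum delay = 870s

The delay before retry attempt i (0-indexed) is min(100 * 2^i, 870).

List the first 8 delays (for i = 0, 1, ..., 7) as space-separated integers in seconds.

Answer: 100 200 400 800 870 870 870 870

Derivation:
Computing each delay:
  i=0: min(100*2^0, 870) = 100
  i=1: min(100*2^1, 870) = 200
  i=2: min(100*2^2, 870) = 400
  i=3: min(100*2^3, 870) = 800
  i=4: min(100*2^4, 870) = 870
  i=5: min(100*2^5, 870) = 870
  i=6: min(100*2^6, 870) = 870
  i=7: min(100*2^7, 870) = 870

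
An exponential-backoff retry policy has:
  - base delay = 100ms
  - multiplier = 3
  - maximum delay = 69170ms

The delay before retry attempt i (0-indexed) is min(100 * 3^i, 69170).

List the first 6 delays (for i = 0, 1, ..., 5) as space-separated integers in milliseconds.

Computing each delay:
  i=0: min(100*3^0, 69170) = 100
  i=1: min(100*3^1, 69170) = 300
  i=2: min(100*3^2, 69170) = 900
  i=3: min(100*3^3, 69170) = 2700
  i=4: min(100*3^4, 69170) = 8100
  i=5: min(100*3^5, 69170) = 24300

Answer: 100 300 900 2700 8100 24300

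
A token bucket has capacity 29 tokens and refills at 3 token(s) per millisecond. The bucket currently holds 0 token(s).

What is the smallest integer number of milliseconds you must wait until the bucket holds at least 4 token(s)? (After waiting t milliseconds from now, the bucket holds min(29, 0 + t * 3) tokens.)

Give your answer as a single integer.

Need 0 + t * 3 >= 4, so t >= 4/3.
Smallest integer t = ceil(4/3) = 2.

Answer: 2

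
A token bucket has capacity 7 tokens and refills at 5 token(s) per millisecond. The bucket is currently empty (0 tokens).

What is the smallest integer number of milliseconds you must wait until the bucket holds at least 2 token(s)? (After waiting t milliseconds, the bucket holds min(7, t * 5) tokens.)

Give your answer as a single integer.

Need t * 5 >= 2, so t >= 2/5.
Smallest integer t = ceil(2/5) = 1.

Answer: 1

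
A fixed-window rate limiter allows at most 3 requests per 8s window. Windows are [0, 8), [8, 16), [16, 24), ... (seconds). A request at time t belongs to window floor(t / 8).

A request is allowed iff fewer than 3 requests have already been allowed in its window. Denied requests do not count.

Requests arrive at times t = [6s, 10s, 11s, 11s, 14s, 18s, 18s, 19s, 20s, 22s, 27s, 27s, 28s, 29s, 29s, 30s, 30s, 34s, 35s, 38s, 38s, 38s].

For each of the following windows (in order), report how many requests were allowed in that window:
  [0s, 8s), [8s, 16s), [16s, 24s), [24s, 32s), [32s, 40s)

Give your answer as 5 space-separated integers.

Processing requests:
  req#1 t=6s (window 0): ALLOW
  req#2 t=10s (window 1): ALLOW
  req#3 t=11s (window 1): ALLOW
  req#4 t=11s (window 1): ALLOW
  req#5 t=14s (window 1): DENY
  req#6 t=18s (window 2): ALLOW
  req#7 t=18s (window 2): ALLOW
  req#8 t=19s (window 2): ALLOW
  req#9 t=20s (window 2): DENY
  req#10 t=22s (window 2): DENY
  req#11 t=27s (window 3): ALLOW
  req#12 t=27s (window 3): ALLOW
  req#13 t=28s (window 3): ALLOW
  req#14 t=29s (window 3): DENY
  req#15 t=29s (window 3): DENY
  req#16 t=30s (window 3): DENY
  req#17 t=30s (window 3): DENY
  req#18 t=34s (window 4): ALLOW
  req#19 t=35s (window 4): ALLOW
  req#20 t=38s (window 4): ALLOW
  req#21 t=38s (window 4): DENY
  req#22 t=38s (window 4): DENY

Allowed counts by window: 1 3 3 3 3

Answer: 1 3 3 3 3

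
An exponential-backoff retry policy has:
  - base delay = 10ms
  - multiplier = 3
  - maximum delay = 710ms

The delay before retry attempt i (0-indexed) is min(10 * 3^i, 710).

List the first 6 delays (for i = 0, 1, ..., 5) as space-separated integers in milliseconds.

Computing each delay:
  i=0: min(10*3^0, 710) = 10
  i=1: min(10*3^1, 710) = 30
  i=2: min(10*3^2, 710) = 90
  i=3: min(10*3^3, 710) = 270
  i=4: min(10*3^4, 710) = 710
  i=5: min(10*3^5, 710) = 710

Answer: 10 30 90 270 710 710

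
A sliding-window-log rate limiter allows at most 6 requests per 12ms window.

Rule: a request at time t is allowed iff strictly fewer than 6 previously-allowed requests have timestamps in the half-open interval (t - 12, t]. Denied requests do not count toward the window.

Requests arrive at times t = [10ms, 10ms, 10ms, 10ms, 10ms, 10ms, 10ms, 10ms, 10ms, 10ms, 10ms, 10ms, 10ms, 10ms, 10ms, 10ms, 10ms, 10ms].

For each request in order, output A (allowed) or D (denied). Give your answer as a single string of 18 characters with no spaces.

Tracking allowed requests in the window:
  req#1 t=10ms: ALLOW
  req#2 t=10ms: ALLOW
  req#3 t=10ms: ALLOW
  req#4 t=10ms: ALLOW
  req#5 t=10ms: ALLOW
  req#6 t=10ms: ALLOW
  req#7 t=10ms: DENY
  req#8 t=10ms: DENY
  req#9 t=10ms: DENY
  req#10 t=10ms: DENY
  req#11 t=10ms: DENY
  req#12 t=10ms: DENY
  req#13 t=10ms: DENY
  req#14 t=10ms: DENY
  req#15 t=10ms: DENY
  req#16 t=10ms: DENY
  req#17 t=10ms: DENY
  req#18 t=10ms: DENY

Answer: AAAAAADDDDDDDDDDDD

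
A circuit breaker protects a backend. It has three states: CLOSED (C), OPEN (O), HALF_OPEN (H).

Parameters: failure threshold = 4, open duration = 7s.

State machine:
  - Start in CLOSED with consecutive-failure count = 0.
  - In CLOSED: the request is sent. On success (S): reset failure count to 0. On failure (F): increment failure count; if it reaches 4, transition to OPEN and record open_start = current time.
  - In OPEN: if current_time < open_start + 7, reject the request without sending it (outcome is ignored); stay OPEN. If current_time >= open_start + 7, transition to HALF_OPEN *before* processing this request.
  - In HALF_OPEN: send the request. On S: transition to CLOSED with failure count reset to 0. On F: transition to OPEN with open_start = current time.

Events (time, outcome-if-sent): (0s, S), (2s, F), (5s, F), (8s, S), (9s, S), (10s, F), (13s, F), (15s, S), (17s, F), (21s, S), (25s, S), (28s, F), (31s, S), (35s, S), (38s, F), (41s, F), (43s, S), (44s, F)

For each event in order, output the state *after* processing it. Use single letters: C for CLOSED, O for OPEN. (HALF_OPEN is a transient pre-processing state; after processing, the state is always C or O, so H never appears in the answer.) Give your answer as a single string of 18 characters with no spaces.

State after each event:
  event#1 t=0s outcome=S: state=CLOSED
  event#2 t=2s outcome=F: state=CLOSED
  event#3 t=5s outcome=F: state=CLOSED
  event#4 t=8s outcome=S: state=CLOSED
  event#5 t=9s outcome=S: state=CLOSED
  event#6 t=10s outcome=F: state=CLOSED
  event#7 t=13s outcome=F: state=CLOSED
  event#8 t=15s outcome=S: state=CLOSED
  event#9 t=17s outcome=F: state=CLOSED
  event#10 t=21s outcome=S: state=CLOSED
  event#11 t=25s outcome=S: state=CLOSED
  event#12 t=28s outcome=F: state=CLOSED
  event#13 t=31s outcome=S: state=CLOSED
  event#14 t=35s outcome=S: state=CLOSED
  event#15 t=38s outcome=F: state=CLOSED
  event#16 t=41s outcome=F: state=CLOSED
  event#17 t=43s outcome=S: state=CLOSED
  event#18 t=44s outcome=F: state=CLOSED

Answer: CCCCCCCCCCCCCCCCCC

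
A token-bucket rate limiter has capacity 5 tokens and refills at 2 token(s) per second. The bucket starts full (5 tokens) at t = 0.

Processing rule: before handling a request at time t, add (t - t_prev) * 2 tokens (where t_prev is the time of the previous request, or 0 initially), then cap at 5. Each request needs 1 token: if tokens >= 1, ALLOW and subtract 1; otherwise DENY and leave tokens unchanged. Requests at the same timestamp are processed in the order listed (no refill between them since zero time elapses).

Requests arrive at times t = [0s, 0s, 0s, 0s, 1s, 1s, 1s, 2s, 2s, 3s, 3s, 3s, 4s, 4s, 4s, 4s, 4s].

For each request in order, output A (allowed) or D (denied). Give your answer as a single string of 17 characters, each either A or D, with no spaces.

Simulating step by step:
  req#1 t=0s: ALLOW
  req#2 t=0s: ALLOW
  req#3 t=0s: ALLOW
  req#4 t=0s: ALLOW
  req#5 t=1s: ALLOW
  req#6 t=1s: ALLOW
  req#7 t=1s: ALLOW
  req#8 t=2s: ALLOW
  req#9 t=2s: ALLOW
  req#10 t=3s: ALLOW
  req#11 t=3s: ALLOW
  req#12 t=3s: DENY
  req#13 t=4s: ALLOW
  req#14 t=4s: ALLOW
  req#15 t=4s: DENY
  req#16 t=4s: DENY
  req#17 t=4s: DENY

Answer: AAAAAAAAAAADAADDD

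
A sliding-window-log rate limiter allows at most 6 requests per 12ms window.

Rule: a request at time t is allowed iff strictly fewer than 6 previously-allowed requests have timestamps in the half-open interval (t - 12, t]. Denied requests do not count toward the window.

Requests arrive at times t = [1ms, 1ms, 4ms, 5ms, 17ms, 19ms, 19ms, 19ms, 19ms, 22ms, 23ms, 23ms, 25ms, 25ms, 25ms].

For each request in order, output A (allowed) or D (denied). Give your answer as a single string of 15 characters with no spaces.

Tracking allowed requests in the window:
  req#1 t=1ms: ALLOW
  req#2 t=1ms: ALLOW
  req#3 t=4ms: ALLOW
  req#4 t=5ms: ALLOW
  req#5 t=17ms: ALLOW
  req#6 t=19ms: ALLOW
  req#7 t=19ms: ALLOW
  req#8 t=19ms: ALLOW
  req#9 t=19ms: ALLOW
  req#10 t=22ms: ALLOW
  req#11 t=23ms: DENY
  req#12 t=23ms: DENY
  req#13 t=25ms: DENY
  req#14 t=25ms: DENY
  req#15 t=25ms: DENY

Answer: AAAAAAAAAADDDDD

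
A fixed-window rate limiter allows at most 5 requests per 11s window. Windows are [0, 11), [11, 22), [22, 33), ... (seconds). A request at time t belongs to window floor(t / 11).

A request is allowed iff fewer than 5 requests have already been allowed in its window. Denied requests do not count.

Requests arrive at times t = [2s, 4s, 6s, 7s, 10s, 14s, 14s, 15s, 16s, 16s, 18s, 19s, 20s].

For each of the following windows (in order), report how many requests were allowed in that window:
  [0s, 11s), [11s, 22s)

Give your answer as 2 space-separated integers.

Answer: 5 5

Derivation:
Processing requests:
  req#1 t=2s (window 0): ALLOW
  req#2 t=4s (window 0): ALLOW
  req#3 t=6s (window 0): ALLOW
  req#4 t=7s (window 0): ALLOW
  req#5 t=10s (window 0): ALLOW
  req#6 t=14s (window 1): ALLOW
  req#7 t=14s (window 1): ALLOW
  req#8 t=15s (window 1): ALLOW
  req#9 t=16s (window 1): ALLOW
  req#10 t=16s (window 1): ALLOW
  req#11 t=18s (window 1): DENY
  req#12 t=19s (window 1): DENY
  req#13 t=20s (window 1): DENY

Allowed counts by window: 5 5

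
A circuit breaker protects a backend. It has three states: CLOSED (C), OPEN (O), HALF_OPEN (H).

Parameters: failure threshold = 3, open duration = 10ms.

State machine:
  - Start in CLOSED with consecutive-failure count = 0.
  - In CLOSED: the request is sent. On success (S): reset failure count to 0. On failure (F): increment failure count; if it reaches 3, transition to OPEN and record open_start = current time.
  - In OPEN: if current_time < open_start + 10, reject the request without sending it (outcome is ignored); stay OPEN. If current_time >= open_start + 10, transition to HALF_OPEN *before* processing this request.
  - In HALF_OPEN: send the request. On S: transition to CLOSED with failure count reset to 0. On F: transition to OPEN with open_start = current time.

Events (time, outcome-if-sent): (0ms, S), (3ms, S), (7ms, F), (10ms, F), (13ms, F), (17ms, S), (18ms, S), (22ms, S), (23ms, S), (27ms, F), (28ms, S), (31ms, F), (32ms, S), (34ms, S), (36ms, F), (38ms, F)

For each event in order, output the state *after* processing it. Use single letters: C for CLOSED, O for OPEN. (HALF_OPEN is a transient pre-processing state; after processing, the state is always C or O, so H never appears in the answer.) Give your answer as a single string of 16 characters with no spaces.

State after each event:
  event#1 t=0ms outcome=S: state=CLOSED
  event#2 t=3ms outcome=S: state=CLOSED
  event#3 t=7ms outcome=F: state=CLOSED
  event#4 t=10ms outcome=F: state=CLOSED
  event#5 t=13ms outcome=F: state=OPEN
  event#6 t=17ms outcome=S: state=OPEN
  event#7 t=18ms outcome=S: state=OPEN
  event#8 t=22ms outcome=S: state=OPEN
  event#9 t=23ms outcome=S: state=CLOSED
  event#10 t=27ms outcome=F: state=CLOSED
  event#11 t=28ms outcome=S: state=CLOSED
  event#12 t=31ms outcome=F: state=CLOSED
  event#13 t=32ms outcome=S: state=CLOSED
  event#14 t=34ms outcome=S: state=CLOSED
  event#15 t=36ms outcome=F: state=CLOSED
  event#16 t=38ms outcome=F: state=CLOSED

Answer: CCCCOOOOCCCCCCCC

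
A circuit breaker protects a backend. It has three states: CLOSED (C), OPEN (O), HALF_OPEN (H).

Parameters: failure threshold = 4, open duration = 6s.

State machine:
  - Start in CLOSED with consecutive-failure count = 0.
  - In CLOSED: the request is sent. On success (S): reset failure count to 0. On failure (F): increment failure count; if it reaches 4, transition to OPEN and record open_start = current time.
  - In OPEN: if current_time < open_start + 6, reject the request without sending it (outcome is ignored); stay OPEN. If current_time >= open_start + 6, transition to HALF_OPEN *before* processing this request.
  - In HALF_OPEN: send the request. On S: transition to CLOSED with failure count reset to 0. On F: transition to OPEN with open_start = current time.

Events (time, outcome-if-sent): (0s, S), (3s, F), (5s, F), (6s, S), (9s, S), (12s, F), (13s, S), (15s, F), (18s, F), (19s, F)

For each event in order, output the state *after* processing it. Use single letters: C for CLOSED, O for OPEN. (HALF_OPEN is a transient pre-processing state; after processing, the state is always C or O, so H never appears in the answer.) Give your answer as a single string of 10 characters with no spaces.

Answer: CCCCCCCCCC

Derivation:
State after each event:
  event#1 t=0s outcome=S: state=CLOSED
  event#2 t=3s outcome=F: state=CLOSED
  event#3 t=5s outcome=F: state=CLOSED
  event#4 t=6s outcome=S: state=CLOSED
  event#5 t=9s outcome=S: state=CLOSED
  event#6 t=12s outcome=F: state=CLOSED
  event#7 t=13s outcome=S: state=CLOSED
  event#8 t=15s outcome=F: state=CLOSED
  event#9 t=18s outcome=F: state=CLOSED
  event#10 t=19s outcome=F: state=CLOSED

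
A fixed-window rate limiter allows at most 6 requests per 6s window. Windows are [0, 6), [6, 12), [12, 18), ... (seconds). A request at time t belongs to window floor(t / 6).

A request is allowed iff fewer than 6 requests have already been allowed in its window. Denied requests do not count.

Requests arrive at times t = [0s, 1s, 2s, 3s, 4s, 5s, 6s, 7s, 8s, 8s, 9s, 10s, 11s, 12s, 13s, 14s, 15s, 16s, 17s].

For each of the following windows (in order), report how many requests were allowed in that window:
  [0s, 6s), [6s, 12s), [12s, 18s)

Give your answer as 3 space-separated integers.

Answer: 6 6 6

Derivation:
Processing requests:
  req#1 t=0s (window 0): ALLOW
  req#2 t=1s (window 0): ALLOW
  req#3 t=2s (window 0): ALLOW
  req#4 t=3s (window 0): ALLOW
  req#5 t=4s (window 0): ALLOW
  req#6 t=5s (window 0): ALLOW
  req#7 t=6s (window 1): ALLOW
  req#8 t=7s (window 1): ALLOW
  req#9 t=8s (window 1): ALLOW
  req#10 t=8s (window 1): ALLOW
  req#11 t=9s (window 1): ALLOW
  req#12 t=10s (window 1): ALLOW
  req#13 t=11s (window 1): DENY
  req#14 t=12s (window 2): ALLOW
  req#15 t=13s (window 2): ALLOW
  req#16 t=14s (window 2): ALLOW
  req#17 t=15s (window 2): ALLOW
  req#18 t=16s (window 2): ALLOW
  req#19 t=17s (window 2): ALLOW

Allowed counts by window: 6 6 6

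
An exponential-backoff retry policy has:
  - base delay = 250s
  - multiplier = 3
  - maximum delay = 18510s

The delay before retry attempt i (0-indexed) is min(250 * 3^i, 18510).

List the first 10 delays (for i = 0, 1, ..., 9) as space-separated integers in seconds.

Answer: 250 750 2250 6750 18510 18510 18510 18510 18510 18510

Derivation:
Computing each delay:
  i=0: min(250*3^0, 18510) = 250
  i=1: min(250*3^1, 18510) = 750
  i=2: min(250*3^2, 18510) = 2250
  i=3: min(250*3^3, 18510) = 6750
  i=4: min(250*3^4, 18510) = 18510
  i=5: min(250*3^5, 18510) = 18510
  i=6: min(250*3^6, 18510) = 18510
  i=7: min(250*3^7, 18510) = 18510
  i=8: min(250*3^8, 18510) = 18510
  i=9: min(250*3^9, 18510) = 18510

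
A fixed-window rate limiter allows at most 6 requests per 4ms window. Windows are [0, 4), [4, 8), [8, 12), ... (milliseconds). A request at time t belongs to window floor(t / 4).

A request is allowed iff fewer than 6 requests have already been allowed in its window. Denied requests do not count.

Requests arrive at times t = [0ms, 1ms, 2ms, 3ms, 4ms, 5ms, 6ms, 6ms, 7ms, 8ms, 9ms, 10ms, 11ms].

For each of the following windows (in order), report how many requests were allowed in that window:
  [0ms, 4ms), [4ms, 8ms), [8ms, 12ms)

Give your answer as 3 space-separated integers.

Answer: 4 5 4

Derivation:
Processing requests:
  req#1 t=0ms (window 0): ALLOW
  req#2 t=1ms (window 0): ALLOW
  req#3 t=2ms (window 0): ALLOW
  req#4 t=3ms (window 0): ALLOW
  req#5 t=4ms (window 1): ALLOW
  req#6 t=5ms (window 1): ALLOW
  req#7 t=6ms (window 1): ALLOW
  req#8 t=6ms (window 1): ALLOW
  req#9 t=7ms (window 1): ALLOW
  req#10 t=8ms (window 2): ALLOW
  req#11 t=9ms (window 2): ALLOW
  req#12 t=10ms (window 2): ALLOW
  req#13 t=11ms (window 2): ALLOW

Allowed counts by window: 4 5 4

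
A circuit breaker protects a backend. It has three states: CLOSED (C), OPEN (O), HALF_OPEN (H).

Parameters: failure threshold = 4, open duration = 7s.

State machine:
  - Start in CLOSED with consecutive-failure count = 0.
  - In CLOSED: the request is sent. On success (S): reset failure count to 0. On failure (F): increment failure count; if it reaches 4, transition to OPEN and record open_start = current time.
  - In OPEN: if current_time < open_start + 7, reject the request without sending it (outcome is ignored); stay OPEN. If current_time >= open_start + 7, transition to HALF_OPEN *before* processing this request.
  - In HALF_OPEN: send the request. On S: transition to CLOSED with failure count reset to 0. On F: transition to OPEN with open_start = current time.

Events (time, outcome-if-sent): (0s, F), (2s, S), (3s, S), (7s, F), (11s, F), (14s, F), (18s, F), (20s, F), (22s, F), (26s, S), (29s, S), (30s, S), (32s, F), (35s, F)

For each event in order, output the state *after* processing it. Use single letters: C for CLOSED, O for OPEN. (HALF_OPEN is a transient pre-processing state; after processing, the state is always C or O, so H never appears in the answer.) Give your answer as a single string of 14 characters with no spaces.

Answer: CCCCCCOOOCCCCC

Derivation:
State after each event:
  event#1 t=0s outcome=F: state=CLOSED
  event#2 t=2s outcome=S: state=CLOSED
  event#3 t=3s outcome=S: state=CLOSED
  event#4 t=7s outcome=F: state=CLOSED
  event#5 t=11s outcome=F: state=CLOSED
  event#6 t=14s outcome=F: state=CLOSED
  event#7 t=18s outcome=F: state=OPEN
  event#8 t=20s outcome=F: state=OPEN
  event#9 t=22s outcome=F: state=OPEN
  event#10 t=26s outcome=S: state=CLOSED
  event#11 t=29s outcome=S: state=CLOSED
  event#12 t=30s outcome=S: state=CLOSED
  event#13 t=32s outcome=F: state=CLOSED
  event#14 t=35s outcome=F: state=CLOSED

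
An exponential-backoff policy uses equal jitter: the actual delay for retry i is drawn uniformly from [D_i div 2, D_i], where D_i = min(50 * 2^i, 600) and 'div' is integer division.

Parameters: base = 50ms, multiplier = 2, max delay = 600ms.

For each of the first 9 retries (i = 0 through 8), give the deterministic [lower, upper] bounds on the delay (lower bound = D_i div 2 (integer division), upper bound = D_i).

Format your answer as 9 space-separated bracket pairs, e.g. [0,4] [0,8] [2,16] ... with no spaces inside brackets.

Computing bounds per retry:
  i=0: D_i=min(50*2^0,600)=50, bounds=[25,50]
  i=1: D_i=min(50*2^1,600)=100, bounds=[50,100]
  i=2: D_i=min(50*2^2,600)=200, bounds=[100,200]
  i=3: D_i=min(50*2^3,600)=400, bounds=[200,400]
  i=4: D_i=min(50*2^4,600)=600, bounds=[300,600]
  i=5: D_i=min(50*2^5,600)=600, bounds=[300,600]
  i=6: D_i=min(50*2^6,600)=600, bounds=[300,600]
  i=7: D_i=min(50*2^7,600)=600, bounds=[300,600]
  i=8: D_i=min(50*2^8,600)=600, bounds=[300,600]

Answer: [25,50] [50,100] [100,200] [200,400] [300,600] [300,600] [300,600] [300,600] [300,600]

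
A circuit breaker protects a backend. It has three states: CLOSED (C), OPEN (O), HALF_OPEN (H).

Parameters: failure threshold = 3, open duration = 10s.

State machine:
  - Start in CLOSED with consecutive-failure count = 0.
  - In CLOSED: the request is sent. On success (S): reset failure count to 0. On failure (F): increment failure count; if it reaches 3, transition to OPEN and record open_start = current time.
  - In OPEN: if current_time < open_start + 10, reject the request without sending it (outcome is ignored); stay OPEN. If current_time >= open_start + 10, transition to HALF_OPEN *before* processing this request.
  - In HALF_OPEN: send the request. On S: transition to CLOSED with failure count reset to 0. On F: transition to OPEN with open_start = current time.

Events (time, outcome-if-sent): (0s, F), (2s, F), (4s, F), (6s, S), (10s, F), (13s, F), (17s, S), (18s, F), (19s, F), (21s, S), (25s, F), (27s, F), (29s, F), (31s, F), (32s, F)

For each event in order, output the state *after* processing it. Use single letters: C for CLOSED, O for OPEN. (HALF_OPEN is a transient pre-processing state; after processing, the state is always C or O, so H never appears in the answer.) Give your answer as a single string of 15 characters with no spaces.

State after each event:
  event#1 t=0s outcome=F: state=CLOSED
  event#2 t=2s outcome=F: state=CLOSED
  event#3 t=4s outcome=F: state=OPEN
  event#4 t=6s outcome=S: state=OPEN
  event#5 t=10s outcome=F: state=OPEN
  event#6 t=13s outcome=F: state=OPEN
  event#7 t=17s outcome=S: state=CLOSED
  event#8 t=18s outcome=F: state=CLOSED
  event#9 t=19s outcome=F: state=CLOSED
  event#10 t=21s outcome=S: state=CLOSED
  event#11 t=25s outcome=F: state=CLOSED
  event#12 t=27s outcome=F: state=CLOSED
  event#13 t=29s outcome=F: state=OPEN
  event#14 t=31s outcome=F: state=OPEN
  event#15 t=32s outcome=F: state=OPEN

Answer: CCOOOOCCCCCCOOO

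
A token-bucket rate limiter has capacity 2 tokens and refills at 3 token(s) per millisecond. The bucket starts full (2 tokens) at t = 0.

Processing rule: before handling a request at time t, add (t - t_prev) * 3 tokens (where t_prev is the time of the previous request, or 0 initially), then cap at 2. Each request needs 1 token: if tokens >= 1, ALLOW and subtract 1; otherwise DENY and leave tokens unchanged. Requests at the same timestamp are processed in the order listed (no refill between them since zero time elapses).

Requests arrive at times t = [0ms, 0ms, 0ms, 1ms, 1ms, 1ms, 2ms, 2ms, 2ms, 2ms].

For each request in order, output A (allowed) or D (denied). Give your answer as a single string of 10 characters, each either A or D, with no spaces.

Answer: AADAADAADD

Derivation:
Simulating step by step:
  req#1 t=0ms: ALLOW
  req#2 t=0ms: ALLOW
  req#3 t=0ms: DENY
  req#4 t=1ms: ALLOW
  req#5 t=1ms: ALLOW
  req#6 t=1ms: DENY
  req#7 t=2ms: ALLOW
  req#8 t=2ms: ALLOW
  req#9 t=2ms: DENY
  req#10 t=2ms: DENY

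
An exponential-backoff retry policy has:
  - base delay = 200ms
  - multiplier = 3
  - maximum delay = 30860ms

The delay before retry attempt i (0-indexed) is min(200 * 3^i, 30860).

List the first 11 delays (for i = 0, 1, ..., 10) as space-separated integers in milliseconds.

Computing each delay:
  i=0: min(200*3^0, 30860) = 200
  i=1: min(200*3^1, 30860) = 600
  i=2: min(200*3^2, 30860) = 1800
  i=3: min(200*3^3, 30860) = 5400
  i=4: min(200*3^4, 30860) = 16200
  i=5: min(200*3^5, 30860) = 30860
  i=6: min(200*3^6, 30860) = 30860
  i=7: min(200*3^7, 30860) = 30860
  i=8: min(200*3^8, 30860) = 30860
  i=9: min(200*3^9, 30860) = 30860
  i=10: min(200*3^10, 30860) = 30860

Answer: 200 600 1800 5400 16200 30860 30860 30860 30860 30860 30860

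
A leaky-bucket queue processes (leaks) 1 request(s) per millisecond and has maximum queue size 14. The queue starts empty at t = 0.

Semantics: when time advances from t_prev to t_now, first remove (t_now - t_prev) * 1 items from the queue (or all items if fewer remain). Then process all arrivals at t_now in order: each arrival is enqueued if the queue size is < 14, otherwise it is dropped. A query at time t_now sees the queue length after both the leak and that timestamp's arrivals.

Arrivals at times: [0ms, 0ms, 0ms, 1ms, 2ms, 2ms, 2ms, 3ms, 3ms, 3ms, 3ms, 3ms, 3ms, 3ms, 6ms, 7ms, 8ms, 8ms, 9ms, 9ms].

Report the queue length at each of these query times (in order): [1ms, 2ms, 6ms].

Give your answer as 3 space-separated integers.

Answer: 3 5 9

Derivation:
Queue lengths at query times:
  query t=1ms: backlog = 3
  query t=2ms: backlog = 5
  query t=6ms: backlog = 9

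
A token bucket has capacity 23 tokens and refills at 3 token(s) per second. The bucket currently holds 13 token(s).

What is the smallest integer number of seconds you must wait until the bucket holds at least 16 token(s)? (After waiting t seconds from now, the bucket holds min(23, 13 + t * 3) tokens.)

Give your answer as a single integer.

Answer: 1

Derivation:
Need 13 + t * 3 >= 16, so t >= 3/3.
Smallest integer t = ceil(3/3) = 1.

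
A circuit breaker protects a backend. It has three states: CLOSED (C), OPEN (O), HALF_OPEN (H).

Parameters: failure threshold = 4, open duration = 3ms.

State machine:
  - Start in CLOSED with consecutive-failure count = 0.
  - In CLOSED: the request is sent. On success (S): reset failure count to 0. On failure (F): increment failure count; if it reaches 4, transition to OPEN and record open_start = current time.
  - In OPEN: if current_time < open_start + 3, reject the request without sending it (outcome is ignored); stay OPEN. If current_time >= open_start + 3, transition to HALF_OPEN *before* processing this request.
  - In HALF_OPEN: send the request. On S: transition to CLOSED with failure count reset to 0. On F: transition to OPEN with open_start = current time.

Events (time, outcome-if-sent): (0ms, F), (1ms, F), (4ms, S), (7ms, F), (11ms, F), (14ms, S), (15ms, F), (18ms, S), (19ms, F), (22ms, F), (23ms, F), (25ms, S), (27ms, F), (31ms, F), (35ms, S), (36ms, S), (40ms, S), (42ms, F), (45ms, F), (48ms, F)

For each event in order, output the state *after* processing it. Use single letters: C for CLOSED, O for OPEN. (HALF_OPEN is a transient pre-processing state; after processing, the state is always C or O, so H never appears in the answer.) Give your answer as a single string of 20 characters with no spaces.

State after each event:
  event#1 t=0ms outcome=F: state=CLOSED
  event#2 t=1ms outcome=F: state=CLOSED
  event#3 t=4ms outcome=S: state=CLOSED
  event#4 t=7ms outcome=F: state=CLOSED
  event#5 t=11ms outcome=F: state=CLOSED
  event#6 t=14ms outcome=S: state=CLOSED
  event#7 t=15ms outcome=F: state=CLOSED
  event#8 t=18ms outcome=S: state=CLOSED
  event#9 t=19ms outcome=F: state=CLOSED
  event#10 t=22ms outcome=F: state=CLOSED
  event#11 t=23ms outcome=F: state=CLOSED
  event#12 t=25ms outcome=S: state=CLOSED
  event#13 t=27ms outcome=F: state=CLOSED
  event#14 t=31ms outcome=F: state=CLOSED
  event#15 t=35ms outcome=S: state=CLOSED
  event#16 t=36ms outcome=S: state=CLOSED
  event#17 t=40ms outcome=S: state=CLOSED
  event#18 t=42ms outcome=F: state=CLOSED
  event#19 t=45ms outcome=F: state=CLOSED
  event#20 t=48ms outcome=F: state=CLOSED

Answer: CCCCCCCCCCCCCCCCCCCC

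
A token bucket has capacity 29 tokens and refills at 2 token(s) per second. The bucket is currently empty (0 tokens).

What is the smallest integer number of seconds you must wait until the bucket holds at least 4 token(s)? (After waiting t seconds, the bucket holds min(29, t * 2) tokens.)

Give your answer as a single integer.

Answer: 2

Derivation:
Need t * 2 >= 4, so t >= 4/2.
Smallest integer t = ceil(4/2) = 2.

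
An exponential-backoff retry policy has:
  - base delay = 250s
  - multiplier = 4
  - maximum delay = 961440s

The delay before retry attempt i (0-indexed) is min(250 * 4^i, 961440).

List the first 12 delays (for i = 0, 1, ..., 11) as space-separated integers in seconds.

Computing each delay:
  i=0: min(250*4^0, 961440) = 250
  i=1: min(250*4^1, 961440) = 1000
  i=2: min(250*4^2, 961440) = 4000
  i=3: min(250*4^3, 961440) = 16000
  i=4: min(250*4^4, 961440) = 64000
  i=5: min(250*4^5, 961440) = 256000
  i=6: min(250*4^6, 961440) = 961440
  i=7: min(250*4^7, 961440) = 961440
  i=8: min(250*4^8, 961440) = 961440
  i=9: min(250*4^9, 961440) = 961440
  i=10: min(250*4^10, 961440) = 961440
  i=11: min(250*4^11, 961440) = 961440

Answer: 250 1000 4000 16000 64000 256000 961440 961440 961440 961440 961440 961440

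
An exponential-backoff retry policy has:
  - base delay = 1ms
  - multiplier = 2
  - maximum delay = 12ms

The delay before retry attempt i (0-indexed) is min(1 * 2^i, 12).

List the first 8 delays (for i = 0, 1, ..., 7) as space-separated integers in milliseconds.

Answer: 1 2 4 8 12 12 12 12

Derivation:
Computing each delay:
  i=0: min(1*2^0, 12) = 1
  i=1: min(1*2^1, 12) = 2
  i=2: min(1*2^2, 12) = 4
  i=3: min(1*2^3, 12) = 8
  i=4: min(1*2^4, 12) = 12
  i=5: min(1*2^5, 12) = 12
  i=6: min(1*2^6, 12) = 12
  i=7: min(1*2^7, 12) = 12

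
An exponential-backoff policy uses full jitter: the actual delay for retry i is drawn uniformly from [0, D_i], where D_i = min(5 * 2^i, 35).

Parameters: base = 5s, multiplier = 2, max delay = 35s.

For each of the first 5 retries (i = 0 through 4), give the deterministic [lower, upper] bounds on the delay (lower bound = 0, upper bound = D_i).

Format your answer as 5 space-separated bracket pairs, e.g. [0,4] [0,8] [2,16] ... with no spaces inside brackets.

Computing bounds per retry:
  i=0: D_i=min(5*2^0,35)=5, bounds=[0,5]
  i=1: D_i=min(5*2^1,35)=10, bounds=[0,10]
  i=2: D_i=min(5*2^2,35)=20, bounds=[0,20]
  i=3: D_i=min(5*2^3,35)=35, bounds=[0,35]
  i=4: D_i=min(5*2^4,35)=35, bounds=[0,35]

Answer: [0,5] [0,10] [0,20] [0,35] [0,35]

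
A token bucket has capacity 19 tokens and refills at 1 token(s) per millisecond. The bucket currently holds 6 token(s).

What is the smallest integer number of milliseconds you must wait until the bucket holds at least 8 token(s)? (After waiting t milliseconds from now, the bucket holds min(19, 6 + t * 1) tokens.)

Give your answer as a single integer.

Answer: 2

Derivation:
Need 6 + t * 1 >= 8, so t >= 2/1.
Smallest integer t = ceil(2/1) = 2.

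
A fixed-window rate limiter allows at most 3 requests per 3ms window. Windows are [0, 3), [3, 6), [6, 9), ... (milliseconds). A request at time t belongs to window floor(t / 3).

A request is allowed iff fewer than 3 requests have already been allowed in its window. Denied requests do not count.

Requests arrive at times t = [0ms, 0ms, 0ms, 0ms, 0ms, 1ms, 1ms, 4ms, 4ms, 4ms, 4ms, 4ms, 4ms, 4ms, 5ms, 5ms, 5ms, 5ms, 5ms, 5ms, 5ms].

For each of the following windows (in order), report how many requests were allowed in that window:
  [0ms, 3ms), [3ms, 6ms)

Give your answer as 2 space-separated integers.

Processing requests:
  req#1 t=0ms (window 0): ALLOW
  req#2 t=0ms (window 0): ALLOW
  req#3 t=0ms (window 0): ALLOW
  req#4 t=0ms (window 0): DENY
  req#5 t=0ms (window 0): DENY
  req#6 t=1ms (window 0): DENY
  req#7 t=1ms (window 0): DENY
  req#8 t=4ms (window 1): ALLOW
  req#9 t=4ms (window 1): ALLOW
  req#10 t=4ms (window 1): ALLOW
  req#11 t=4ms (window 1): DENY
  req#12 t=4ms (window 1): DENY
  req#13 t=4ms (window 1): DENY
  req#14 t=4ms (window 1): DENY
  req#15 t=5ms (window 1): DENY
  req#16 t=5ms (window 1): DENY
  req#17 t=5ms (window 1): DENY
  req#18 t=5ms (window 1): DENY
  req#19 t=5ms (window 1): DENY
  req#20 t=5ms (window 1): DENY
  req#21 t=5ms (window 1): DENY

Allowed counts by window: 3 3

Answer: 3 3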